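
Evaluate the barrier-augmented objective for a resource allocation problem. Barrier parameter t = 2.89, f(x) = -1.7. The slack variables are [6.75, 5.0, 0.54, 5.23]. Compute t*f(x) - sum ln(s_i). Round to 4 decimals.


Step 1: Compute log-barrier.
ln values: [1.9095, 1.6094, -0.6162, 1.6544]
phi = -(1.9095 + 1.6094 - 0.6162 + 1.6544) = -4.5572
Step 2: Compute augmented objective.
t*f(x) = 2.89*-1.7 = -4.913
Total = -4.913 - 4.5572 = -9.4702


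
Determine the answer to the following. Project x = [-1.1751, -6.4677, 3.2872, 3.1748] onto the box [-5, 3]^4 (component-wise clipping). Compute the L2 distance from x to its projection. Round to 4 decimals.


Project each component onto [-5, 3].
clip(-1.1751) = -1.1751, clip(-6.4677) = -5.0, clip(3.2872) = 3.0, clip(3.1748) = 3.0
Projection = [-1.1751, -5.0, 3.0, 3.0]
Squared diffs: [0.0, 2.1541, 0.0825, 0.0306]
Distance = sqrt(2.2672) = 1.5057


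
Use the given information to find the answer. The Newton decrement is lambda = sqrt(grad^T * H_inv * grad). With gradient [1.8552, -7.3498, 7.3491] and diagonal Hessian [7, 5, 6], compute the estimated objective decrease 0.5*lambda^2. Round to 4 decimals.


Step 1: H is diagonal, so H^(-1) * g = [0.265, -1.47, 1.2249].
Step 2: g^T H^(-1) g = sum_i g_i^2 / H_ii
  = (1.8552)^2/7 + (-7.3498)^2/5 + (7.3491)^2/6
  = 0.4917 + 10.8039 + 9.0015 = 20.2971
Step 3: Objective decrease = 0.5 * g^T H^(-1) g = 10.1486


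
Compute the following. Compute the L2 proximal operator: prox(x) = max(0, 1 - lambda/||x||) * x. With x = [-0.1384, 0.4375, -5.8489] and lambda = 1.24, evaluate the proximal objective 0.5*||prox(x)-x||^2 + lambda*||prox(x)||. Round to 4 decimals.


Step 1: Compute ||x||.
||x|| = 5.8669
Step 2: Compute scaling factor.
scale = max(0, 1 - 1.24/5.8669) = 0.7886
Step 3: prox(x) = [-0.1091, 0.345, -4.6127]
||prox(x)|| = 4.6269
Step 4: Proximal objective.
0.5*||prox-x||^2 = 0.7688
lambda*||prox|| = 5.7374
Total = 6.5061


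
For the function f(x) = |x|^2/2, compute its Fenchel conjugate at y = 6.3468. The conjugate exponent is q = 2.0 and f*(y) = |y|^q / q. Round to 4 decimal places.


The conjugate exponent q satisfies 1/p + 1/q = 1.
p = 2, so q = 2/(2 - 1) = 2.0
|y|^q = 6.3468^2.0 = 40.2819
f*(6.3468) = 40.2819 / 2.0 = 20.1409


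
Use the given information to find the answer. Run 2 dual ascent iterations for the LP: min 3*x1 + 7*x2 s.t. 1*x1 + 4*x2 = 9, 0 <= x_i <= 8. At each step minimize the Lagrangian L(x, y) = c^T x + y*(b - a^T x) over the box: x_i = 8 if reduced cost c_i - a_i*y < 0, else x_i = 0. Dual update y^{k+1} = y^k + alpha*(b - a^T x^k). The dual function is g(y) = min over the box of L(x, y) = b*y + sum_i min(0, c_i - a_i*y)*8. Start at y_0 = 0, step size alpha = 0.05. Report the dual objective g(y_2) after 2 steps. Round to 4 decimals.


Dual ascent for LP: min 3*x1 + 7*x2, 1*x1 + 4*x2 = 9, 0 <= x_i <= 8
Step 1: y^k = 0.0, reduced costs: (3.0, 7.0)
  x^k = (0.0, 0.0), subgradient = b - a^T x = 9.0
  y^{k+1} = 0.0 + 0.05*9.0 = 0.45
Step 2: y^k = 0.45, reduced costs: (2.55, 5.2)
  x^k = (0.0, 0.0), subgradient = b - a^T x = 9.0
  y^{k+1} = 0.45 + 0.05*9.0 = 0.9
Dual objective at y_2 = 0.9: reduced costs (2.1, 3.4), box minimizer x = (0.0, 0.0)
g(y_2) = b*y + (c1 - a1*y)*x1 + (c2 - a2*y)*x2 = 9*0.9 + 2.1*0.0 + 3.4*0.0 = 8.1 + 0.0 + 0.0 = 8.1


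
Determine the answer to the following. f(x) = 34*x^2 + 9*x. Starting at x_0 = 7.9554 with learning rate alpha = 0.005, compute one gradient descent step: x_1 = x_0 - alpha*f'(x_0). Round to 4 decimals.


We compute the gradient at x_0 and apply the update.
f'(x) = 68*x + 9
f'(7.9554) = 68*7.9554 + 9 = 549.9672
x_1 = 7.9554 - 0.005*549.9672 = 5.2056


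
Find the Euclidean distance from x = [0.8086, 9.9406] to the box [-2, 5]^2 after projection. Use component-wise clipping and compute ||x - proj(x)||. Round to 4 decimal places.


Project each component onto [-2, 5].
clip(0.8086) = 0.8086, clip(9.9406) = 5.0
Projection = [0.8086, 5.0]
Squared diffs: [0.0, 24.4095]
Distance = sqrt(24.4095) = 4.9406


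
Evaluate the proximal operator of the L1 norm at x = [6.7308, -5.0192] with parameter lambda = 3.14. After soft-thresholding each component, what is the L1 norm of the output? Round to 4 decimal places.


Soft-thresholding with lambda = 3.14:
prox(6.7308) = sign(6.7308)*max(|6.7308| - 3.14, 0) = 3.5908
prox(-5.0192) = sign(-5.0192)*max(|-5.0192| - 3.14, 0) = -1.8792
prox(x) = [3.5908, -1.8792]
||prox(x)||_1 = 3.5908 + 1.8792 = 5.47


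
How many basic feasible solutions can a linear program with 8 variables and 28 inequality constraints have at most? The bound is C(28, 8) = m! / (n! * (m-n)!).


Each vertex corresponds to some choice of n active constraints out of m, so the number of vertices is at most C(m, n) = m! / (n!(m-n)!).
m = 28, n = 8
Numerator: 28 * 27 * 26 * 25 * 24 * 23 * 22 * 21
Denominator: 8! = 40320
C(28, 8) = 3108105


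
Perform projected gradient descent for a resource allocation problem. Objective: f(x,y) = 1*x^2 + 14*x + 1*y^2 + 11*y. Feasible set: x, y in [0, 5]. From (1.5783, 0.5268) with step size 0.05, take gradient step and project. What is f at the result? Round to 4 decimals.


Step 1: Compute gradient at (1.5783, 0.5268).
grad_x = 2*1*1.5783 + 14 = 17.1566
grad_y = 2*1*0.5268 + 11 = 12.0536
Step 2: Gradient step.
x_raw = 1.5783 - 0.05*17.1566 = 0.7205
y_raw = 0.5268 - 0.05*12.0536 = -0.0759
Step 3: Project onto [0, 5].
x_proj = clip(0.7205) = 0.7205
y_proj = clip(-0.0759) = 0.0
Step 4: Evaluate f.
f(0.7205, 0.0) = 10.6057


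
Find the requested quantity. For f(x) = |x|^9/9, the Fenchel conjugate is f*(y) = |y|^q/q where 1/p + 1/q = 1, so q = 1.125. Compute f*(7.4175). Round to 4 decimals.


The conjugate exponent q satisfies 1/p + 1/q = 1.
p = 9, so q = 9/(9 - 1) = 1.125
|y|^q = 7.4175^1.125 = 9.5288
f*(7.4175) = 9.5288 / 1.125 = 8.4701


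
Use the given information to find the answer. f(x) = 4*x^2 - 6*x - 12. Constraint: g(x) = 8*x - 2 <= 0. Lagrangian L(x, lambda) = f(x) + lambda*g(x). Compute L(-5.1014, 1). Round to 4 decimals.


Step 1: Evaluate f(x).
f(-5.1014) = 4*(-5.1014)^2 - 6*(-5.1014) - 12 = 122.7055
Step 2: Evaluate g(x).
g(-5.1014) = 8*-5.1014 - 2 = -42.8112
Step 3: Compute Lagrangian.
L = 122.7055 + 1*-42.8112 = 79.8943


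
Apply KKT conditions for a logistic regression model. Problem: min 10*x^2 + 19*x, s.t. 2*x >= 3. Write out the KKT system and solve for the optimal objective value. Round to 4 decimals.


Step 1: Try lambda = 0 (constraint inactive).
x_unc = -19/(2*10) = -0.95
Check: 2*-0.95 = -1.9 < 3 -- violated!
Step 2: Constraint must be active: 2*x = 3
x* = 3/2 = 1.5
lambda = (2*10*1.5 + 19)/2 = 24.5
Step 3: Compute optimal value.
f(x*) = 10*1.5^2 + 19*1.5 = 51.0


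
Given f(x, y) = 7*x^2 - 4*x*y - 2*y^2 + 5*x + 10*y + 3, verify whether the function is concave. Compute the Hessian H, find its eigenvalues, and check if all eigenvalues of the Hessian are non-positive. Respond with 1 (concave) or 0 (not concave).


The Hessian of f(x,y) = 7*x^2 - 4*x*y - 2*y^2 + 5*x + 10*y + 3 is:
H = [[14, -4], [-4, -4]]
Trace = 14 - 4 = 10
Determinant = 14*-4 - (-4)^2 = -72
Discriminant = (10)^2 - 4*-72 = 388.0
Eigenvalues: lambda_1 = -4.8489, lambda_2 = 14.8489
The function is not concave.

0


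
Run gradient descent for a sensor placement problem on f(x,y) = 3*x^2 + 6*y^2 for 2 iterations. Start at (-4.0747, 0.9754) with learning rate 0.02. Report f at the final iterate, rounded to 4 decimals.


Gradient descent on f(x,y) = 3*x^2 + 6*y^2.
Starting point: (-4.0747, 0.9754), alpha = 0.02
Step 1: grad_x = 2*3*-4.0747 = -24.4482, grad_y = 2*6*0.9754 = 11.7048
  x_1 = -4.0747 - 0.02*-24.4482 = -3.5857
  y_1 = 0.9754 - 0.02*11.7048 = 0.7413
Step 2: grad_x = 2*3*-3.5857 = -21.5144, grad_y = 2*6*0.7413 = 8.8956
  x_2 = -3.5857 - 0.02*-21.5144 = -3.1554
  y_2 = 0.7413 - 0.02*8.8956 = 0.5634
f(-3.1554, 0.5634) = 3*(-3.1554)^2 + 6*0.5634^2 = 31.775


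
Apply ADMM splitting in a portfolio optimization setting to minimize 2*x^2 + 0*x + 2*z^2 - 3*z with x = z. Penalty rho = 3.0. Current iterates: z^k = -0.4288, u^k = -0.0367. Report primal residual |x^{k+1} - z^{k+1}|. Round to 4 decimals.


ADMM iteration with rho = 3.0, z^k = -0.4288, u^k = -0.0367
Step 1: x-update.
Minimize 2*x^2 + 0*x + (3.0/2)*(x + 0.4288 - 0.0367)^2
FOC: (2*2 + 3.0)*x = 0 + 3.0*(-0.4288 + 0.0367)
x^{k+1} = -0.168
Step 2: z-update.
Minimize 2*z^2 - 3*z + (3.0/2)*(-0.168 - z - 0.0367)^2
FOC: (2*2 + 3.0)*z = 3 + 3.0*(-0.168 - 0.0367)
z^{k+1} = 0.3408
Step 3: u-update.
u^{k+1} = -0.0367 - 0.168 - 0.3408 = -0.5456
Step 4: Primal residual = |-0.168 - 0.3408| = 0.5089


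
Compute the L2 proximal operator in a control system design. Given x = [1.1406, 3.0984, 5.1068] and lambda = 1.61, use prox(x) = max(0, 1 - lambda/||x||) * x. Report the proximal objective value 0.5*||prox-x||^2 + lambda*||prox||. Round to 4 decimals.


Step 1: Compute ||x||.
||x|| = 6.0812
Step 2: Compute scaling factor.
scale = max(0, 1 - 1.61/6.0812) = 0.7352
Step 3: prox(x) = [0.8386, 2.2781, 3.7548]
||prox(x)|| = 4.4712
Step 4: Proximal objective.
0.5*||prox-x||^2 = 1.2961
lambda*||prox|| = 7.1986
Total = 8.4946


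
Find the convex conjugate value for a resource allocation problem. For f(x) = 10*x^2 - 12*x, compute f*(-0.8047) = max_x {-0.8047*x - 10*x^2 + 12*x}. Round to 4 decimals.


f*(y) = sup_x {y*x - a*x^2 - b*x} = sup_x {(y-b)*x - a*x^2}
FOC: (y - b) - 2a*x = 0 => x* = (y - b)/(2a)
x* = (-0.8047 + 12)/(2*10) = 0.5598
f*(-0.8047) = (y-b)^2/(4a) = (-0.8047 + 12)^2/(4*10)
= 125.3347/40 = 3.1334


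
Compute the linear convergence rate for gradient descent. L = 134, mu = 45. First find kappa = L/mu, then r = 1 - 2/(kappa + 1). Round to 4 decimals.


Step 1: Compute the condition number.
kappa = L/mu = 134/45 = 2.9778
Step 2: Compute the convergence rate.
r = 1 - 2/(kappa + 1) = 1 - 2*mu/(L + mu) = (L - mu)/(L + mu) = 89/179 = 0.4972


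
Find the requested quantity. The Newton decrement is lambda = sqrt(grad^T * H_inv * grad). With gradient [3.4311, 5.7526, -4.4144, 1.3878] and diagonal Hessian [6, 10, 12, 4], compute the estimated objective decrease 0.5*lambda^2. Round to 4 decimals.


Step 1: H is diagonal, so H^(-1) * g = [0.5719, 0.5753, -0.3679, 0.347].
Step 2: g^T H^(-1) g = sum_i g_i^2 / H_ii
  = (3.4311)^2/6 + (5.7526)^2/10 + (-4.4144)^2/12 + (1.3878)^2/4
  = 1.9621 + 3.3092 + 1.6239 + 0.4815 = 7.3767
Step 3: Objective decrease = 0.5 * g^T H^(-1) g = 3.6884


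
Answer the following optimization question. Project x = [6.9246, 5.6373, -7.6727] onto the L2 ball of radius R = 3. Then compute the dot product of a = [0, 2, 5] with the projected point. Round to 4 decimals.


Step 1: Compute ||x|| (intermediates to 6 decimals).
||x|| = sqrt(6.9246^2 + 5.6373^2 + (-7.6727)^2) = 11.772832
Step 2: Project.
Since ||x|| > R, scale = R/||x|| = 3/11.772832 = 0.254824, proj(x) = scale * x
proj(x) = [1.764554, 1.436519, -1.955188]
Step 3: Dot product.
a^T * proj(x) = 0*1.764554 + 2*1.436519 + 5*(-1.955188) = -6.9029


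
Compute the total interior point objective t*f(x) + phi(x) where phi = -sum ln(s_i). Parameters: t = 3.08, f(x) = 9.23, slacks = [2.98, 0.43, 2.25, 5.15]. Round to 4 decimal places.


Step 1: Compute log-barrier.
ln values: [1.0919, -0.844, 0.8109, 1.639]
phi = -(1.0919 - 0.844 + 0.8109 + 1.639) = -2.6979
Step 2: Compute augmented objective.
t*f(x) = 3.08*9.23 = 28.4284
Total = 28.4284 - 2.6979 = 25.7305


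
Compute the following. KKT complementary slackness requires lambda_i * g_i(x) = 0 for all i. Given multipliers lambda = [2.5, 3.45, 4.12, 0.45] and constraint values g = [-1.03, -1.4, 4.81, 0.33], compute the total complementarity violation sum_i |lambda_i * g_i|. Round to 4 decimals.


KKT complementary slackness check:
lambda_1 * g_1 = 2.5 * -1.03 = -2.575
lambda_2 * g_2 = 3.45 * -1.4 = -4.83
lambda_3 * g_3 = 4.12 * 4.81 = 19.8172
lambda_4 * g_4 = 0.45 * 0.33 = 0.1485
Total violation = 2.575 + 4.83 + 19.8172 + 0.1485 = 27.3707


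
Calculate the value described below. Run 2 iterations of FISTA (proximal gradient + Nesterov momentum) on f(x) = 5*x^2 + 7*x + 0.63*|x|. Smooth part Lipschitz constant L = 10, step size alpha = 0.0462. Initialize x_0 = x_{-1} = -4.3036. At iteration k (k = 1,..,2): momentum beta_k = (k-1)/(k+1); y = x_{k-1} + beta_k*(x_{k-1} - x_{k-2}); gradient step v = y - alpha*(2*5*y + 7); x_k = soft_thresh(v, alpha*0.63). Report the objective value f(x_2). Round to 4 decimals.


FISTA on f(x) = 5*x^2 + 7*x + 0.63*|x|
L = 10, alpha = 0.0462
Iteration 1: beta = 0.0, y = -4.3036 + 0.0*(-4.3036 + 4.3036) = -4.3036
  grad(y) = -36.036, v = y - alpha*grad = -2.6387
  prox(v) = soft_thresh(-2.6387, 0.0291) = -2.6096
Iteration 2: beta = 0.3333, y = -2.6096 + 0.3333*(-2.6096 + 4.3036) = -2.045
  grad(y) = -13.4497, v = y - alpha*grad = -1.4236
  prox(v) = soft_thresh(-1.4236, 0.0291) = -1.3945
f(x_2) = 5*(-1.3945)^2 + 7*(-1.3945) + 0.63*|-1.3945| = 0.8401


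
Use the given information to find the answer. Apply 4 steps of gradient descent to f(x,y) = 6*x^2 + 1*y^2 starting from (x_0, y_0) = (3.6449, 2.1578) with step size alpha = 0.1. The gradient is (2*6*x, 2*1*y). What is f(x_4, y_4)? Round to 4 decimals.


Gradient descent on f(x,y) = 6*x^2 + 1*y^2.
Starting point: (3.6449, 2.1578), alpha = 0.1
Step 1: grad_x = 2*6*3.6449 = 43.7388, grad_y = 2*1*2.1578 = 4.3156
  x_1 = 3.6449 - 0.1*43.7388 = -0.729
  y_1 = 2.1578 - 0.1*4.3156 = 1.7262
Step 2: grad_x = 2*6*-0.729 = -8.7478, grad_y = 2*1*1.7262 = 3.4525
  x_2 = -0.729 - 0.1*-8.7478 = 0.1458
  y_2 = 1.7262 - 0.1*3.4525 = 1.381
Step 3: grad_x = 2*6*0.1458 = 1.7496, grad_y = 2*1*1.381 = 2.762
  x_3 = 0.1458 - 0.1*1.7496 = -0.0292
  y_3 = 1.381 - 0.1*2.762 = 1.1048
Step 4: grad_x = 2*6*-0.0292 = -0.3499, grad_y = 2*1*1.1048 = 2.2096
  x_4 = -0.0292 - 0.1*-0.3499 = 0.0058
  y_4 = 1.1048 - 0.1*2.2096 = 0.8838
f(0.0058, 0.8838) = 6*0.0058^2 + 1*0.8838^2 = 0.7814


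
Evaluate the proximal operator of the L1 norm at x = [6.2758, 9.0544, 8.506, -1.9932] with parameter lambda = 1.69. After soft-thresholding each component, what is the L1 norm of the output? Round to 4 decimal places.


Soft-thresholding with lambda = 1.69:
prox(6.2758) = sign(6.2758)*max(|6.2758| - 1.69, 0) = 4.5858
prox(9.0544) = sign(9.0544)*max(|9.0544| - 1.69, 0) = 7.3644
prox(8.506) = sign(8.506)*max(|8.506| - 1.69, 0) = 6.816
prox(-1.9932) = sign(-1.9932)*max(|-1.9932| - 1.69, 0) = -0.3032
prox(x) = [4.5858, 7.3644, 6.816, -0.3032]
||prox(x)||_1 = 4.5858 + 7.3644 + 6.816 + 0.3032 = 19.0694


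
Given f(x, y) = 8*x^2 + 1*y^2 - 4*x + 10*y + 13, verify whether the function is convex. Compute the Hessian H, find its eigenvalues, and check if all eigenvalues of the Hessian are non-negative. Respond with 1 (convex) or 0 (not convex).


The Hessian of f(x,y) = 8*x^2 + 1*y^2 - 4*x + 10*y + 13 is:
H = [[16, 0], [0, 2]]
Trace = 16 + 2 = 18
Determinant = 16*2 - (0)^2 = 32
Discriminant = (18)^2 - 4*32 = 196.0
Eigenvalues: lambda_1 = 2.0, lambda_2 = 16.0
The function is convex.

1


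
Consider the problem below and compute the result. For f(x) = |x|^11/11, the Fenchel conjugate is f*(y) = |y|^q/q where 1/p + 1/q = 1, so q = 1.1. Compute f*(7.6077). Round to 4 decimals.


The conjugate exponent q satisfies 1/p + 1/q = 1.
p = 11, so q = 11/(11 - 1) = 1.1
|y|^q = 7.6077^1.1 = 9.3192
f*(7.6077) = 9.3192 / 1.1 = 8.472


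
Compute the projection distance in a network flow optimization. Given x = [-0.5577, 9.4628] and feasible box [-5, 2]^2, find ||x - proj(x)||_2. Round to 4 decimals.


Project each component onto [-5, 2].
clip(-0.5577) = -0.5577, clip(9.4628) = 2.0
Projection = [-0.5577, 2.0]
Squared diffs: [0.0, 55.6934]
Distance = sqrt(55.6934) = 7.4628


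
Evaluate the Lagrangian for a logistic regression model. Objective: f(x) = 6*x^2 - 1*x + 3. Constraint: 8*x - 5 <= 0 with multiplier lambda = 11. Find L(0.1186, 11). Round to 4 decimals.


Step 1: Evaluate f(x).
f(0.1186) = 6*0.1186^2 - 1*0.1186 + 3 = 2.9658
Step 2: Evaluate g(x).
g(0.1186) = 8*0.1186 - 5 = -4.0512
Step 3: Compute Lagrangian.
L = 2.9658 + 11*-4.0512 = -41.5974


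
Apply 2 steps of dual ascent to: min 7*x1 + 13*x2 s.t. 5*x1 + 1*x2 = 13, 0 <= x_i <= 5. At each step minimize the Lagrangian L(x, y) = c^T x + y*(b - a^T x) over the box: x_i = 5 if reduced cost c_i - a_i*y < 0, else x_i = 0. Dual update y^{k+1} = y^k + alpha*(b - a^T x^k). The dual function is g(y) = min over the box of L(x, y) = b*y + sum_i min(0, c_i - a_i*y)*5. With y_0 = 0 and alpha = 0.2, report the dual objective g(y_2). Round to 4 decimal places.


Dual ascent for LP: min 7*x1 + 13*x2, 5*x1 + 1*x2 = 13, 0 <= x_i <= 5
Step 1: y^k = 0.0, reduced costs: (7.0, 13.0)
  x^k = (0.0, 0.0), subgradient = b - a^T x = 13.0
  y^{k+1} = 0.0 + 0.2*13.0 = 2.6
Step 2: y^k = 2.6, reduced costs: (-6.0, 10.4)
  x^k = (5.0, 0.0), subgradient = b - a^T x = -12.0
  y^{k+1} = 2.6 + 0.2*-12.0 = 0.2
Dual objective at y_2 = 0.2: reduced costs (6.0, 12.8), box minimizer x = (0.0, 0.0)
g(y_2) = b*y + (c1 - a1*y)*x1 + (c2 - a2*y)*x2 = 13*0.2 + 6.0*0.0 + 12.8*0.0 = 2.6 + 0.0 + 0.0 = 2.6


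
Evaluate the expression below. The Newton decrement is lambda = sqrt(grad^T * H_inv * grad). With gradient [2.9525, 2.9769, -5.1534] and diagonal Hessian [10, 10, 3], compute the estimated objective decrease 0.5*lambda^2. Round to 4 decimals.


Step 1: H is diagonal, so H^(-1) * g = [0.2953, 0.2977, -1.7178].
Step 2: g^T H^(-1) g = sum_i g_i^2 / H_ii
  = (2.9525)^2/10 + (2.9769)^2/10 + (-5.1534)^2/3
  = 0.8717 + 0.8862 + 8.8525 = 10.6104
Step 3: Objective decrease = 0.5 * g^T H^(-1) g = 5.3052


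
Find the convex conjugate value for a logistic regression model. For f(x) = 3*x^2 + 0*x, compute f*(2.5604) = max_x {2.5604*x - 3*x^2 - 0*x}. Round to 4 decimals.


f*(y) = sup_x {y*x - a*x^2 - b*x} = sup_x {(y-b)*x - a*x^2}
FOC: (y - b) - 2a*x = 0 => x* = (y - b)/(2a)
x* = (2.5604 - 0)/(2*3) = 0.4267
f*(2.5604) = (y-b)^2/(4a) = (2.5604 - 0)^2/(4*3)
= 6.5556/12 = 0.5463


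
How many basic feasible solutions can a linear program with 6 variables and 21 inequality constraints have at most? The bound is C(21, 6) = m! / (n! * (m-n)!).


Each vertex corresponds to some choice of n active constraints out of m, so the number of vertices is at most C(m, n) = m! / (n!(m-n)!).
m = 21, n = 6
Numerator: 21 * 20 * 19 * 18 * 17 * 16
Denominator: 6! = 720
C(21, 6) = 54264


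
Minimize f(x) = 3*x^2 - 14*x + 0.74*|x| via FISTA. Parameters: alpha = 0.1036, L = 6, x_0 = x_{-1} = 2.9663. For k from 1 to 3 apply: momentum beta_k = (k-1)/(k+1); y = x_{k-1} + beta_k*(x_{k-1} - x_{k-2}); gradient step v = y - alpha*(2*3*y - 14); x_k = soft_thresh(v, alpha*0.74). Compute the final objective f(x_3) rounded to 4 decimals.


FISTA on f(x) = 3*x^2 - 14*x + 0.74*|x|
L = 6, alpha = 0.1036
Iteration 1: beta = 0.0, y = 2.9663 + 0.0*(2.9663 - 2.9663) = 2.9663
  grad(y) = 3.7978, v = y - alpha*grad = 2.5728
  prox(v) = soft_thresh(2.5728, 0.0767) = 2.4962
Iteration 2: beta = 0.3333, y = 2.4962 + 0.3333*(2.4962 - 2.9663) = 2.3395
  grad(y) = 0.0369, v = y - alpha*grad = 2.3357
  prox(v) = soft_thresh(2.3357, 0.0767) = 2.259
Iteration 3: beta = 0.5, y = 2.259 + 0.5*(2.259 - 2.4962) = 2.1404
  grad(y) = -1.1576, v = y - alpha*grad = 2.2603
  prox(v) = soft_thresh(2.2603, 0.0767) = 2.1837
f(x_3) = 3*2.1837^2 - 14*2.1837 + 0.74*|2.1837| = -14.6502


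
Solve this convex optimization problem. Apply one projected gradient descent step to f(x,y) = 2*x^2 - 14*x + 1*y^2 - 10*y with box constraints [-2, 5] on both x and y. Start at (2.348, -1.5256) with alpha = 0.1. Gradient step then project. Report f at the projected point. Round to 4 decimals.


Step 1: Compute gradient at (2.348, -1.5256).
grad_x = 2*2*2.348 - 14 = -4.608
grad_y = 2*1*-1.5256 - 10 = -13.0512
Step 2: Gradient step.
x_raw = 2.348 - 0.1*-4.608 = 2.8088
y_raw = -1.5256 - 0.1*-13.0512 = -0.2205
Step 3: Project onto [-2, 5].
x_proj = clip(2.8088) = 2.8088
y_proj = clip(-0.2205) = -0.2205
Step 4: Evaluate f.
f(2.8088, -0.2205) = -21.2911


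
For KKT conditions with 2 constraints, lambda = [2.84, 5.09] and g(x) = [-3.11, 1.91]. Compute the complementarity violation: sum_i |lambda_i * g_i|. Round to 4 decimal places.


KKT complementary slackness check:
lambda_1 * g_1 = 2.84 * -3.11 = -8.8324
lambda_2 * g_2 = 5.09 * 1.91 = 9.7219
Total violation = 8.8324 + 9.7219 = 18.5543


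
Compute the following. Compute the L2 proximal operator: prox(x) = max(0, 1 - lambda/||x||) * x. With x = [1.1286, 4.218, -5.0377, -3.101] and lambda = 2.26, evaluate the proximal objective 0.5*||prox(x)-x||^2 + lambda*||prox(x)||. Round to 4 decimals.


Step 1: Compute ||x||.
||x|| = 7.3525
Step 2: Compute scaling factor.
scale = max(0, 1 - 2.26/7.3525) = 0.6926
Step 3: prox(x) = [0.7817, 2.9215, -3.4892, -2.1478]
||prox(x)|| = 5.0925
Step 4: Proximal objective.
0.5*||prox-x||^2 = 2.5538
lambda*||prox|| = 11.5091
Total = 14.0629


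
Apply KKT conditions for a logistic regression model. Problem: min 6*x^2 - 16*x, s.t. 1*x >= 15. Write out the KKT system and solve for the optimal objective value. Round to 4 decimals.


Step 1: Try lambda = 0 (constraint inactive).
x_unc = 16/(2*6) = 1.3333
Check: 1*1.3333 = 1.3333 < 15 -- violated!
Step 2: Constraint must be active: 1*x = 15
x* = 15/1 = 15.0
lambda = (2*6*15.0 - 16)/1 = 164.0
Step 3: Compute optimal value.
f(x*) = 6*15.0^2 - 16*15.0 = 1110.0


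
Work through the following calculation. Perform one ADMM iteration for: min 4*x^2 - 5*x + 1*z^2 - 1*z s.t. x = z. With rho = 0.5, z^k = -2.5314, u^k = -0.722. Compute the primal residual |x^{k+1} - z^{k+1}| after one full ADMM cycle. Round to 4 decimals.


ADMM iteration with rho = 0.5, z^k = -2.5314, u^k = -0.722
Step 1: x-update.
Minimize 4*x^2 - 5*x + (0.5/2)*(x + 2.5314 - 0.722)^2
FOC: (2*4 + 0.5)*x = 5 + 0.5*(-2.5314 + 0.722)
x^{k+1} = 0.4818
Step 2: z-update.
Minimize 1*z^2 - 1*z + (0.5/2)*(0.4818 - z - 0.722)^2
FOC: (2*1 + 0.5)*z = 1 + 0.5*(0.4818 - 0.722)
z^{k+1} = 0.352
Step 3: u-update.
u^{k+1} = -0.722 + 0.4818 - 0.352 = -0.5922
Step 4: Primal residual = |0.4818 - 0.352| = 0.1298


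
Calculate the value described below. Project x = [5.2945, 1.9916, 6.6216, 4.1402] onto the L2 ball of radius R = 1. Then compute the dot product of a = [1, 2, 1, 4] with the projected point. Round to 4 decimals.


Step 1: Compute ||x|| (intermediates to 6 decimals).
||x|| = sqrt(5.2945^2 + 1.9916^2 + 6.6216^2 + 4.1402^2) = 9.642875
Step 2: Project.
Since ||x|| > R, scale = R/||x|| = 1/9.642875 = 0.103704, proj(x) = scale * x
proj(x) = [0.549061, 0.206537, 0.686686, 0.429355]
Step 3: Dot product.
a^T * proj(x) = 1*0.549061 + 2*0.206537 + 1*0.686686 + 4*0.429355 = 3.3662


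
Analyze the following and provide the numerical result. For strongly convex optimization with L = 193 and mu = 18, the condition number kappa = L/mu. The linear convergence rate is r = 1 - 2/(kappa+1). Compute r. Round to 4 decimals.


Step 1: Compute the condition number.
kappa = L/mu = 193/18 = 10.7222
Step 2: Compute the convergence rate.
r = 1 - 2/(kappa + 1) = 1 - 2*mu/(L + mu) = (L - mu)/(L + mu) = 175/211 = 0.8294


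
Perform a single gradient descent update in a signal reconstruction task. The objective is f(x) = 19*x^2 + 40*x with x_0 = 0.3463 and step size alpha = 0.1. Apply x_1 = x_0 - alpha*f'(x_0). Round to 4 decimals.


We compute the gradient at x_0 and apply the update.
f'(x) = 38*x + 40
f'(0.3463) = 38*0.3463 + 40 = 53.1594
x_1 = 0.3463 - 0.1*53.1594 = -4.9696


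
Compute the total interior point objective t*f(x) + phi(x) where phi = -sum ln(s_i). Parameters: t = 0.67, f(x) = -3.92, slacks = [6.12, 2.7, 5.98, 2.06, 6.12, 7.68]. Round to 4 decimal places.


Step 1: Compute log-barrier.
ln values: [1.8116, 0.9933, 1.7884, 0.7227, 1.8116, 2.0386]
phi = -(1.8116 + 0.9933 + 1.7884 + 0.7227 + 1.8116 + 2.0386) = -9.1661
Step 2: Compute augmented objective.
t*f(x) = 0.67*-3.92 = -2.6264
Total = -2.6264 - 9.1661 = -11.7925


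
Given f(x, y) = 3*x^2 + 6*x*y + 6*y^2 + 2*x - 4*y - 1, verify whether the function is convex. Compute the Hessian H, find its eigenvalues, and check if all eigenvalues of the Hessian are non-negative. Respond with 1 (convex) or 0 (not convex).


The Hessian of f(x,y) = 3*x^2 + 6*x*y + 6*y^2 + 2*x - 4*y - 1 is:
H = [[6, 6], [6, 12]]
Trace = 6 + 12 = 18
Determinant = 6*12 - (6)^2 = 36
Discriminant = (18)^2 - 4*36 = 180.0
Eigenvalues: lambda_1 = 2.2918, lambda_2 = 15.7082
The function is convex.

1


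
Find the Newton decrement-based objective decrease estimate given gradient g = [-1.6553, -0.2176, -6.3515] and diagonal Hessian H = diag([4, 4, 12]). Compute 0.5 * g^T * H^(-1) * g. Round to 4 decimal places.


Step 1: H is diagonal, so H^(-1) * g = [-0.4138, -0.0544, -0.5293].
Step 2: g^T H^(-1) g = sum_i g_i^2 / H_ii
  = (-1.6553)^2/4 + (-0.2176)^2/4 + (-6.3515)^2/12
  = 0.685 + 0.0118 + 3.3618 = 4.0586
Step 3: Objective decrease = 0.5 * g^T H^(-1) g = 2.0293


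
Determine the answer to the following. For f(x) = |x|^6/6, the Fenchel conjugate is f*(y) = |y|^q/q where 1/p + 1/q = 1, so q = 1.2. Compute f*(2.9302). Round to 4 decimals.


The conjugate exponent q satisfies 1/p + 1/q = 1.
p = 6, so q = 6/(6 - 1) = 1.2
|y|^q = 2.9302^1.2 = 3.6331
f*(2.9302) = 3.6331 / 1.2 = 3.0276


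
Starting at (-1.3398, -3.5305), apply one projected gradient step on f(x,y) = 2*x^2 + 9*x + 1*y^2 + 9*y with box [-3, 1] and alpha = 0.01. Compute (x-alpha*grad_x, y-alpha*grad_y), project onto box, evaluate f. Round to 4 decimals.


Step 1: Compute gradient at (-1.3398, -3.5305).
grad_x = 2*2*-1.3398 + 9 = 3.6408
grad_y = 2*1*-3.5305 + 9 = 1.939
Step 2: Gradient step.
x_raw = -1.3398 - 0.01*3.6408 = -1.3762
y_raw = -3.5305 - 0.01*1.939 = -3.5499
Step 3: Project onto [-3, 1].
x_proj = clip(-1.3762) = -1.3762
y_proj = clip(-3.5499) = -3.0
Step 4: Evaluate f.
f(-1.3762, -3.0) = -26.598


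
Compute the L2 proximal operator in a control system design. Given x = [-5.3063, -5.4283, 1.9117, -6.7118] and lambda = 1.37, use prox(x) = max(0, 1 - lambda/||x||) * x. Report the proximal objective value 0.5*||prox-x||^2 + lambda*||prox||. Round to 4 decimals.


Step 1: Compute ||x||.
||x|| = 10.3115
Step 2: Compute scaling factor.
scale = max(0, 1 - 1.37/10.3115) = 0.8671
Step 3: prox(x) = [-4.6013, -4.7071, 1.6577, -5.8201]
||prox(x)|| = 8.9415
Step 4: Proximal objective.
0.5*||prox-x||^2 = 0.9385
lambda*||prox|| = 12.2499
Total = 13.1882


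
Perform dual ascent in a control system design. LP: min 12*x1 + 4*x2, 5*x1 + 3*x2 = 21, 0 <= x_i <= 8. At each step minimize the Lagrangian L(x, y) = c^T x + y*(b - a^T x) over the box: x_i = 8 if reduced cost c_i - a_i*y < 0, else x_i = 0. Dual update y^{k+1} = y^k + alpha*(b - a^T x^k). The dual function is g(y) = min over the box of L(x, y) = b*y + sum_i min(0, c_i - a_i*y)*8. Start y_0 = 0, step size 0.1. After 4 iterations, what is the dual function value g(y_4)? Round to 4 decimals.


Dual ascent for LP: min 12*x1 + 4*x2, 5*x1 + 3*x2 = 21, 0 <= x_i <= 8
Step 1: y^k = 0.0, reduced costs: (12.0, 4.0)
  x^k = (0.0, 0.0), subgradient = b - a^T x = 21.0
  y^{k+1} = 0.0 + 0.1*21.0 = 2.1
Step 2: y^k = 2.1, reduced costs: (1.5, -2.3)
  x^k = (0.0, 8.0), subgradient = b - a^T x = -3.0
  y^{k+1} = 2.1 + 0.1*-3.0 = 1.8
Step 3: y^k = 1.8, reduced costs: (3.0, -1.4)
  x^k = (0.0, 8.0), subgradient = b - a^T x = -3.0
  y^{k+1} = 1.8 + 0.1*-3.0 = 1.5
Step 4: y^k = 1.5, reduced costs: (4.5, -0.5)
  x^k = (0.0, 8.0), subgradient = b - a^T x = -3.0
  y^{k+1} = 1.5 + 0.1*-3.0 = 1.2
Dual objective at y_4 = 1.2: reduced costs (6.0, 0.4), box minimizer x = (0.0, 0.0)
g(y_4) = b*y + (c1 - a1*y)*x1 + (c2 - a2*y)*x2 = 21*1.2 + 6.0*0.0 + 0.4*0.0 = 25.2 + 0.0 + 0.0 = 25.2


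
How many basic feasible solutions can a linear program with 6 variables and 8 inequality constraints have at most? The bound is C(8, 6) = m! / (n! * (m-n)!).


Each vertex corresponds to some choice of n active constraints out of m, so the number of vertices is at most C(m, n) = m! / (n!(m-n)!).
m = 8, n = 6
Numerator: 8 * 7 * 6 * 5 * 4 * 3
Denominator: 6! = 720
C(8, 6) = 28


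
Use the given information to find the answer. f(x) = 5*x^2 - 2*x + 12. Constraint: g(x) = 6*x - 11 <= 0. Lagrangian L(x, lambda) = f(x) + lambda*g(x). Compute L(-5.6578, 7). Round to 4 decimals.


Step 1: Evaluate f(x).
f(-5.6578) = 5*(-5.6578)^2 - 2*(-5.6578) + 12 = 183.3691
Step 2: Evaluate g(x).
g(-5.6578) = 6*-5.6578 - 11 = -44.9468
Step 3: Compute Lagrangian.
L = 183.3691 + 7*-44.9468 = -131.2585


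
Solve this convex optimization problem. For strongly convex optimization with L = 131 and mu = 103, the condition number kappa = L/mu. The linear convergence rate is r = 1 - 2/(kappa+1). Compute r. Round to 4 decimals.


Step 1: Compute the condition number.
kappa = L/mu = 131/103 = 1.2718
Step 2: Compute the convergence rate.
r = 1 - 2/(kappa + 1) = 1 - 2*mu/(L + mu) = (L - mu)/(L + mu) = 28/234 = 0.1197


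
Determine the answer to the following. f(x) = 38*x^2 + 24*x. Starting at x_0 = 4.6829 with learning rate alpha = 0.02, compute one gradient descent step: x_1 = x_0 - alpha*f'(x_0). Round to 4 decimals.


We compute the gradient at x_0 and apply the update.
f'(x) = 76*x + 24
f'(4.6829) = 76*4.6829 + 24 = 379.9004
x_1 = 4.6829 - 0.02*379.9004 = -2.9151


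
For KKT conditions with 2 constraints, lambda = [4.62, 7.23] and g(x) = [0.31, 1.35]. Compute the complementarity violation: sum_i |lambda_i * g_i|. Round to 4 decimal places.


KKT complementary slackness check:
lambda_1 * g_1 = 4.62 * 0.31 = 1.4322
lambda_2 * g_2 = 7.23 * 1.35 = 9.7605
Total violation = 1.4322 + 9.7605 = 11.1927


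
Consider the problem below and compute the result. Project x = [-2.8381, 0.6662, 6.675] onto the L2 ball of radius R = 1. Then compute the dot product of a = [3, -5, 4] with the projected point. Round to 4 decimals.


Step 1: Compute ||x|| (intermediates to 6 decimals).
||x|| = sqrt((-2.8381)^2 + 0.6662^2 + 6.675^2) = 7.283835
Step 2: Project.
Since ||x|| > R, scale = R/||x|| = 1/7.283835 = 0.13729, proj(x) = scale * x
proj(x) = [-0.389643, 0.091463, 0.916411]
Step 3: Dot product.
a^T * proj(x) = 3*(-0.389643) - 5*0.091463 + 4*0.916411 = 2.0394


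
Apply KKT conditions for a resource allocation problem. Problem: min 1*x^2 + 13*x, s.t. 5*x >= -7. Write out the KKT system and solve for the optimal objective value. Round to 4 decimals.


Step 1: Try lambda = 0 (constraint inactive).
x_unc = -13/(2*1) = -6.5
Check: 5*-6.5 = -32.5 < -7 -- violated!
Step 2: Constraint must be active: 5*x = -7
x* = -7/5 = -1.4
lambda = (2*1*(-1.4) + 13)/5 = 2.04
Step 3: Compute optimal value.
f(x*) = 1*(-1.4)^2 + 13*(-1.4) = -16.24


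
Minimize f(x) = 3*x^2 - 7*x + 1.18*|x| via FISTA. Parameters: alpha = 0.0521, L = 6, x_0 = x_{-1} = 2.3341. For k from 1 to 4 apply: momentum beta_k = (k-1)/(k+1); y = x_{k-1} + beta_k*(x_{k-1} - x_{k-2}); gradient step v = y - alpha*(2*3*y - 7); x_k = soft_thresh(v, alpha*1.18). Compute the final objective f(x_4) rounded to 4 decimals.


FISTA on f(x) = 3*x^2 - 7*x + 1.18*|x|
L = 6, alpha = 0.0521
Iteration 1: beta = 0.0, y = 2.3341 + 0.0*(2.3341 - 2.3341) = 2.3341
  grad(y) = 7.0046, v = y - alpha*grad = 1.9692
  prox(v) = soft_thresh(1.9692, 0.0615) = 1.9077
Iteration 2: beta = 0.3333, y = 1.9077 + 0.3333*(1.9077 - 2.3341) = 1.7655
  grad(y) = 3.5933, v = y - alpha*grad = 1.5783
  prox(v) = soft_thresh(1.5783, 0.0615) = 1.5169
Iteration 3: beta = 0.5, y = 1.5169 + 0.5*(1.5169 - 1.9077) = 1.3214
  grad(y) = 0.9287, v = y - alpha*grad = 1.2731
  prox(v) = soft_thresh(1.2731, 0.0615) = 1.2116
Iteration 4: beta = 0.6, y = 1.2116 + 0.6*(1.2116 - 1.5169) = 1.0284
  grad(y) = -0.8295, v = y - alpha*grad = 1.0716
  prox(v) = soft_thresh(1.0716, 0.0615) = 1.0102
f(x_4) = 3*1.0102^2 - 7*1.0102 + 1.18*|1.0102| = -2.8179


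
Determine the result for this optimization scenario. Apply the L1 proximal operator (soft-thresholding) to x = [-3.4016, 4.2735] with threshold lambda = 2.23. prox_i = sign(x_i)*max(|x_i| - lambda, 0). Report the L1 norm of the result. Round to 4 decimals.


Soft-thresholding with lambda = 2.23:
prox(-3.4016) = sign(-3.4016)*max(|-3.4016| - 2.23, 0) = -1.1716
prox(4.2735) = sign(4.2735)*max(|4.2735| - 2.23, 0) = 2.0435
prox(x) = [-1.1716, 2.0435]
||prox(x)||_1 = 1.1716 + 2.0435 = 3.2151


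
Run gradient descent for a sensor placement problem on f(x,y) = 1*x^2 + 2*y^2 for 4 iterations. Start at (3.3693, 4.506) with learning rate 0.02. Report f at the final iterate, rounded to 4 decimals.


Gradient descent on f(x,y) = 1*x^2 + 2*y^2.
Starting point: (3.3693, 4.506), alpha = 0.02
Step 1: grad_x = 2*1*3.3693 = 6.7386, grad_y = 2*2*4.506 = 18.024
  x_1 = 3.3693 - 0.02*6.7386 = 3.2345
  y_1 = 4.506 - 0.02*18.024 = 4.1455
Step 2: grad_x = 2*1*3.2345 = 6.4691, grad_y = 2*2*4.1455 = 16.5821
  x_2 = 3.2345 - 0.02*6.4691 = 3.1051
  y_2 = 4.1455 - 0.02*16.5821 = 3.8139
Step 3: grad_x = 2*1*3.1051 = 6.2103, grad_y = 2*2*3.8139 = 15.2555
  x_3 = 3.1051 - 0.02*6.2103 = 2.9809
  y_3 = 3.8139 - 0.02*15.2555 = 3.5088
Step 4: grad_x = 2*1*2.9809 = 5.9619, grad_y = 2*2*3.5088 = 14.0351
  x_4 = 2.9809 - 0.02*5.9619 = 2.8617
  y_4 = 3.5088 - 0.02*14.0351 = 3.2281
f(2.8617, 3.2281) = 1*2.8617^2 + 2*3.2281^2 = 29.0302


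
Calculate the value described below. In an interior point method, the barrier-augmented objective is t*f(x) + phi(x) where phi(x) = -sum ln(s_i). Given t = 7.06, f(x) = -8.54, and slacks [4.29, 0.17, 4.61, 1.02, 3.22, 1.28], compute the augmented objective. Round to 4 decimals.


Step 1: Compute log-barrier.
ln values: [1.4563, -1.772, 1.5282, 0.0198, 1.1694, 0.2469]
phi = -(1.4563 - 1.772 + 1.5282 + 0.0198 + 1.1694 + 0.2469) = -2.6486
Step 2: Compute augmented objective.
t*f(x) = 7.06*-8.54 = -60.2924
Total = -60.2924 - 2.6486 = -62.941


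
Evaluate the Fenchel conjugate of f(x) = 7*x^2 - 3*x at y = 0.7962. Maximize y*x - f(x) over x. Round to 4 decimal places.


f*(y) = sup_x {y*x - a*x^2 - b*x} = sup_x {(y-b)*x - a*x^2}
FOC: (y - b) - 2a*x = 0 => x* = (y - b)/(2a)
x* = (0.7962 + 3)/(2*7) = 0.2712
f*(0.7962) = (y-b)^2/(4a) = (0.7962 + 3)^2/(4*7)
= 14.4111/28 = 0.5147


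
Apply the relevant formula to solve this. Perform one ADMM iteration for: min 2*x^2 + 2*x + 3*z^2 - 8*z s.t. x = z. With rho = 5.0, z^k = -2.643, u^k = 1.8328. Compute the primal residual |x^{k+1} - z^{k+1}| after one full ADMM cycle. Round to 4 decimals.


ADMM iteration with rho = 5.0, z^k = -2.643, u^k = 1.8328
Step 1: x-update.
Minimize 2*x^2 + 2*x + (5.0/2)*(x + 2.643 + 1.8328)^2
FOC: (2*2 + 5.0)*x = -2 + 5.0*(-2.643 - 1.8328)
x^{k+1} = -2.7088
Step 2: z-update.
Minimize 3*z^2 - 8*z + (5.0/2)*(-2.7088 - z + 1.8328)^2
FOC: (2*3 + 5.0)*z = 8 + 5.0*(-2.7088 + 1.8328)
z^{k+1} = 0.3291
Step 3: u-update.
u^{k+1} = 1.8328 - 2.7088 - 0.3291 = -1.2051
Step 4: Primal residual = |-2.7088 - 0.3291| = 3.0379


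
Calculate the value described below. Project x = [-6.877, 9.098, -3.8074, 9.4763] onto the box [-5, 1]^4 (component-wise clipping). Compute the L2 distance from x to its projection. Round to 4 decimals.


Project each component onto [-5, 1].
clip(-6.877) = -5.0, clip(9.098) = 1.0, clip(-3.8074) = -3.8074, clip(9.4763) = 1.0
Projection = [-5.0, 1.0, -3.8074, 1.0]
Squared diffs: [3.5231, 65.5776, 0.0, 71.8477]
Distance = sqrt(140.9484) = 11.8722


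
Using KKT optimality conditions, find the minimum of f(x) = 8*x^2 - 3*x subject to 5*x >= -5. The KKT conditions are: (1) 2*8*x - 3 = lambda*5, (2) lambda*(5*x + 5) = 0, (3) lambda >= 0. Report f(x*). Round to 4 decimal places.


Step 1: Try lambda = 0 (constraint inactive).
Stationarity: 2*8*x - 3 = 0
x* = 3/(2*8) = 0.1875
Check constraint: 5*0.1875 = 0.9375 >= -5 -- satisfied.
Step 2: Compute optimal value.
f(x*) = 8*0.1875^2 - 3*0.1875 = -0.2813


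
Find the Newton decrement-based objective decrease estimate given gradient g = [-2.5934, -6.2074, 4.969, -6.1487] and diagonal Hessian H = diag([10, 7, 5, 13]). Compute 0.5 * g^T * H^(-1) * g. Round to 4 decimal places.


Step 1: H is diagonal, so H^(-1) * g = [-0.2593, -0.8868, 0.9938, -0.473].
Step 2: g^T H^(-1) g = sum_i g_i^2 / H_ii
  = (-2.5934)^2/10 + (-6.2074)^2/7 + (4.969)^2/5 + (-6.1487)^2/13
  = 0.6726 + 5.5045 + 4.9382 + 2.9082 = 14.0235
Step 3: Objective decrease = 0.5 * g^T H^(-1) g = 7.0118


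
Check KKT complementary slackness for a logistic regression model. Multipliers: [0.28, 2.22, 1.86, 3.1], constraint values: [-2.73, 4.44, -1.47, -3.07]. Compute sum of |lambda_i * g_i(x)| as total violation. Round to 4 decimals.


KKT complementary slackness check:
lambda_1 * g_1 = 0.28 * -2.73 = -0.7644
lambda_2 * g_2 = 2.22 * 4.44 = 9.8568
lambda_3 * g_3 = 1.86 * -1.47 = -2.7342
lambda_4 * g_4 = 3.1 * -3.07 = -9.517
Total violation = 0.7644 + 9.8568 + 2.7342 + 9.517 = 22.8724


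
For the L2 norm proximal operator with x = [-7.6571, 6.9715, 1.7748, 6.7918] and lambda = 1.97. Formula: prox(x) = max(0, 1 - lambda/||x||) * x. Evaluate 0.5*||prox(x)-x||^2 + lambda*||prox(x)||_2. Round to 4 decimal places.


Step 1: Compute ||x||.
||x|| = 12.5105
Step 2: Compute scaling factor.
scale = max(0, 1 - 1.97/12.5105) = 0.8425
Step 3: prox(x) = [-6.4513, 5.8737, 1.4953, 5.7223]
||prox(x)|| = 10.5405
Step 4: Proximal objective.
0.5*||prox-x||^2 = 1.9405
lambda*||prox|| = 20.7648
Total = 22.7051


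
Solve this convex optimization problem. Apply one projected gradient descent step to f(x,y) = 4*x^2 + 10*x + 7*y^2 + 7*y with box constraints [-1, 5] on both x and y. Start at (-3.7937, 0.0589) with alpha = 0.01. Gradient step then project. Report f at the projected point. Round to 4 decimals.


Step 1: Compute gradient at (-3.7937, 0.0589).
grad_x = 2*4*-3.7937 + 10 = -20.3496
grad_y = 2*7*0.0589 + 7 = 7.8246
Step 2: Gradient step.
x_raw = -3.7937 - 0.01*-20.3496 = -3.5902
y_raw = 0.0589 - 0.01*7.8246 = -0.0193
Step 3: Project onto [-1, 5].
x_proj = clip(-3.5902) = -1.0
y_proj = clip(-0.0193) = -0.0193
Step 4: Evaluate f.
f(-1.0, -0.0193) = -6.1328


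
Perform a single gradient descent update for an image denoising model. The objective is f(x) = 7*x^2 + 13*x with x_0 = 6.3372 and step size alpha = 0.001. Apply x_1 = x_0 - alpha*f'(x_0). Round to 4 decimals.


We compute the gradient at x_0 and apply the update.
f'(x) = 14*x + 13
f'(6.3372) = 14*6.3372 + 13 = 101.7208
x_1 = 6.3372 - 0.001*101.7208 = 6.2355


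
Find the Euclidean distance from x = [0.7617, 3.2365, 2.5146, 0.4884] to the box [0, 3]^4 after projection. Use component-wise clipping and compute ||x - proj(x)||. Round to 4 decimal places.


Project each component onto [0, 3].
clip(0.7617) = 0.7617, clip(3.2365) = 3.0, clip(2.5146) = 2.5146, clip(0.4884) = 0.4884
Projection = [0.7617, 3.0, 2.5146, 0.4884]
Squared diffs: [0.0, 0.0559, 0.0, 0.0]
Distance = sqrt(0.0559) = 0.2365


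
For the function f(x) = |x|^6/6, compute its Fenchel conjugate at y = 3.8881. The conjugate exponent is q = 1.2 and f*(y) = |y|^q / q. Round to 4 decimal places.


The conjugate exponent q satisfies 1/p + 1/q = 1.
p = 6, so q = 6/(6 - 1) = 1.2
|y|^q = 3.8881^1.2 = 5.1013
f*(3.8881) = 5.1013 / 1.2 = 4.2511


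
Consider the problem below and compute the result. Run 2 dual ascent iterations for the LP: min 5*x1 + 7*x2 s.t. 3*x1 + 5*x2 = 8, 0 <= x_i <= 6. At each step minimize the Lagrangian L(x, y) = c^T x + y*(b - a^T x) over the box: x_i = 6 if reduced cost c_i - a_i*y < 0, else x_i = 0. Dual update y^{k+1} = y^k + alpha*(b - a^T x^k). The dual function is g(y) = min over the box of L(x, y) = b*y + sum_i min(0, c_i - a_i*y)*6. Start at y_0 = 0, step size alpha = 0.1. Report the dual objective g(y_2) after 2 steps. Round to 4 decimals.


Dual ascent for LP: min 5*x1 + 7*x2, 3*x1 + 5*x2 = 8, 0 <= x_i <= 6
Step 1: y^k = 0.0, reduced costs: (5.0, 7.0)
  x^k = (0.0, 0.0), subgradient = b - a^T x = 8.0
  y^{k+1} = 0.0 + 0.1*8.0 = 0.8
Step 2: y^k = 0.8, reduced costs: (2.6, 3.0)
  x^k = (0.0, 0.0), subgradient = b - a^T x = 8.0
  y^{k+1} = 0.8 + 0.1*8.0 = 1.6
Dual objective at y_2 = 1.6: reduced costs (0.2, -1.0), box minimizer x = (0.0, 6.0)
g(y_2) = b*y + (c1 - a1*y)*x1 + (c2 - a2*y)*x2 = 8*1.6 + 0.2*0.0 + (-1.0)*6.0 = 12.8 + 0.0 - 6.0 = 6.8


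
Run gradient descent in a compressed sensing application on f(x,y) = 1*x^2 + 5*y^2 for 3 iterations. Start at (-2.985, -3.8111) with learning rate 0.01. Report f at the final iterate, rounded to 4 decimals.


Gradient descent on f(x,y) = 1*x^2 + 5*y^2.
Starting point: (-2.985, -3.8111), alpha = 0.01
Step 1: grad_x = 2*1*-2.985 = -5.97, grad_y = 2*5*-3.8111 = -38.111
  x_1 = -2.985 - 0.01*-5.97 = -2.9253
  y_1 = -3.8111 - 0.01*-38.111 = -3.43
Step 2: grad_x = 2*1*-2.9253 = -5.8506, grad_y = 2*5*-3.43 = -34.2999
  x_2 = -2.9253 - 0.01*-5.8506 = -2.8668
  y_2 = -3.43 - 0.01*-34.2999 = -3.087
Step 3: grad_x = 2*1*-2.8668 = -5.7336, grad_y = 2*5*-3.087 = -30.8699
  x_3 = -2.8668 - 0.01*-5.7336 = -2.8095
  y_3 = -3.087 - 0.01*-30.8699 = -2.7783
f(-2.8095, -2.7783) = 1*(-2.8095)^2 + 5*(-2.7783)^2 = 46.4876
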